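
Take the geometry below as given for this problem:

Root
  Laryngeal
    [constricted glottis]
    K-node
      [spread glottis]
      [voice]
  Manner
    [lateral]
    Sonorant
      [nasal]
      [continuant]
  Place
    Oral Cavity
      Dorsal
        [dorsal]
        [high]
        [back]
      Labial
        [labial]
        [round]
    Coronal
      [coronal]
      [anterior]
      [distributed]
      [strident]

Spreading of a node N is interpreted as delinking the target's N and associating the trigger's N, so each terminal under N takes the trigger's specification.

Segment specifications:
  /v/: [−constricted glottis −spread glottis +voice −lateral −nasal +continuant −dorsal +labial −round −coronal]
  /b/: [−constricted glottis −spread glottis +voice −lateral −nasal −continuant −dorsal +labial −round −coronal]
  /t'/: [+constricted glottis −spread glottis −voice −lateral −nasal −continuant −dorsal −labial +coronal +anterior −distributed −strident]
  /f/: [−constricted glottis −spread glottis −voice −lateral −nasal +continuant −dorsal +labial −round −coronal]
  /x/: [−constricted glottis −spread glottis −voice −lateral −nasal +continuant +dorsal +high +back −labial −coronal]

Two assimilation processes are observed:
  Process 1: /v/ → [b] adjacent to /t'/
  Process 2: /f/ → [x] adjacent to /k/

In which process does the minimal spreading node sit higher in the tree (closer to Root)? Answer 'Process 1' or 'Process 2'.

In Process 1, [continuant] changes, so the minimal spreading node is [continuant] at depth 3.
In Process 2, [labial], [round], [dorsal], [high], [back] change, so the minimal spreading node is Oral Cavity at depth 2.
Oral Cavity is closer to Root than [continuant], so Process 2 spreads the higher node.

Process 2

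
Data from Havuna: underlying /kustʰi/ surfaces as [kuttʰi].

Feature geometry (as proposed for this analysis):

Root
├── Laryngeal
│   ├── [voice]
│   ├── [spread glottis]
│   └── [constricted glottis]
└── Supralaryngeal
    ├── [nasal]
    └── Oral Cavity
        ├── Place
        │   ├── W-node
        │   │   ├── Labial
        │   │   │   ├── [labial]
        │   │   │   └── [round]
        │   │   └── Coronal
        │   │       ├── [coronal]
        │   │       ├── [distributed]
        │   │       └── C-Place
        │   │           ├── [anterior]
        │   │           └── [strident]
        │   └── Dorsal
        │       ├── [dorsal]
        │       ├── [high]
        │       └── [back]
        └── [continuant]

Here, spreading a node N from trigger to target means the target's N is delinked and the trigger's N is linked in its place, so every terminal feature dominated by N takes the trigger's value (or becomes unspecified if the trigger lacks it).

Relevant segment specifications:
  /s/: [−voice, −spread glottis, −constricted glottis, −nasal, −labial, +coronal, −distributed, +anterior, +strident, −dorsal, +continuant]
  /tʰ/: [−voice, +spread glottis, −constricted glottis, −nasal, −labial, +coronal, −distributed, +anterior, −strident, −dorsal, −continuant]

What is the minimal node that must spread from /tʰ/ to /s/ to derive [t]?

Feature comparison: [continuant], [strident] differ between /s/ and [t]; the remaining terminals match.
In this geometry the lowest node dominating all of them is Oral Cavity: every daughter of Oral Cavity dominates only a proper subset, so no lower node suffices.
Delinking /s/'s Oral Cavity and associating /tʰ/'s Oral Cavity gives precisely the feature bundle of [t].
[spread glottis] stays as in /s/ although /tʰ/ differs there, so no node dominating it spread; among the remaining candidates Oral Cavity is the lowest that derives the output.

Oral Cavity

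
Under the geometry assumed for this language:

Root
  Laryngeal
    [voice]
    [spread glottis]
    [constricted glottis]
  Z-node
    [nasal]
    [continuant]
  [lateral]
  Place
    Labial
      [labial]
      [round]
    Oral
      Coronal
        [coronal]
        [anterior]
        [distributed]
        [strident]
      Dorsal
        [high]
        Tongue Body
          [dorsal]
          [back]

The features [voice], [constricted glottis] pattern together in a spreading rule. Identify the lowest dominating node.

Laryngeal

[voice]: Root / Laryngeal / [voice].
[constricted glottis]: Root / Laryngeal / [constricted glottis].
The lowest node appearing on every path is Laryngeal; each proper daughter of Laryngeal fails to dominate at least one of the listed features.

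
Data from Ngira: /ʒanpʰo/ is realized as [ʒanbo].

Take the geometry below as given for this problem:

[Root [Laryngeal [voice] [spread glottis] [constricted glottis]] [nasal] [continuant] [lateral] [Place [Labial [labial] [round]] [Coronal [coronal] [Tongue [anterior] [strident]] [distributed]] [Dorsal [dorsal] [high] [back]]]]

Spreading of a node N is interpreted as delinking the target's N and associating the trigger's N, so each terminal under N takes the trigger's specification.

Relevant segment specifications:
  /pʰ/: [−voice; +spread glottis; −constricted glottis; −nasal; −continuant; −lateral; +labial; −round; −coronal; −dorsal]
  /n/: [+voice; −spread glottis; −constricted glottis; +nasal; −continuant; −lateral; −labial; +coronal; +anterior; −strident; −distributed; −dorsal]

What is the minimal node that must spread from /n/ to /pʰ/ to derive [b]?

Comparing /pʰ/ with its surface form [b], the features that change are [voice], [spread glottis].
The smallest constituent containing every changed terminal is Laryngeal — each of its daughters lacks at least one of the affected features.
If Laryngeal spreads, every terminal under it takes /n/'s value, producing [b] as observed.
[coronal], [nasal] — on which /n/ differs from /pʰ/ — are unchanged, so Root cannot have spread; the constituent is no larger than Laryngeal.

Laryngeal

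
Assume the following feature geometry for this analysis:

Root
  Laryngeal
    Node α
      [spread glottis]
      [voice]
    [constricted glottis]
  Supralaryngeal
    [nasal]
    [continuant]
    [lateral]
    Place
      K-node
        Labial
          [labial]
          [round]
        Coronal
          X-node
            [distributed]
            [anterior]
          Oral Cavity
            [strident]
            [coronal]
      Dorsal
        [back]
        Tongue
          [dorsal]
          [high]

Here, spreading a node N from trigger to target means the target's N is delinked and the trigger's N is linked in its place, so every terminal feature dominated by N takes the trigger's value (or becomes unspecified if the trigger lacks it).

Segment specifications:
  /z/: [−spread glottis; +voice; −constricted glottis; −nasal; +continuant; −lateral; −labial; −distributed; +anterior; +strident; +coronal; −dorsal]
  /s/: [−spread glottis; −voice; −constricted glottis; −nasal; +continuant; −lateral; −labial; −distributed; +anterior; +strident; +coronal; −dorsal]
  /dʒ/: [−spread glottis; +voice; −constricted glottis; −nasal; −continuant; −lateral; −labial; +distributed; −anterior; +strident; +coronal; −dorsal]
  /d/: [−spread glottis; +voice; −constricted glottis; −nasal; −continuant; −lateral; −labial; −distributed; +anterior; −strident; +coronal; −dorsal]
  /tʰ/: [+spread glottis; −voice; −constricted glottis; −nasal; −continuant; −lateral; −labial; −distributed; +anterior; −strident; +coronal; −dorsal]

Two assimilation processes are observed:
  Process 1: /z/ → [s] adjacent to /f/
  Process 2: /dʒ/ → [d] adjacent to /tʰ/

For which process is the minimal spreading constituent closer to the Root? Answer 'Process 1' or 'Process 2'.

Process 1

In Process 1, [voice] changes, so the minimal spreading node is [voice] at depth 3.
In Process 2, [anterior], [distributed], [strident] change, so the minimal spreading node is Coronal at depth 4.
[voice] (depth 3) sits above Coronal (depth 4), making Process 1 the one with the higher spreading node.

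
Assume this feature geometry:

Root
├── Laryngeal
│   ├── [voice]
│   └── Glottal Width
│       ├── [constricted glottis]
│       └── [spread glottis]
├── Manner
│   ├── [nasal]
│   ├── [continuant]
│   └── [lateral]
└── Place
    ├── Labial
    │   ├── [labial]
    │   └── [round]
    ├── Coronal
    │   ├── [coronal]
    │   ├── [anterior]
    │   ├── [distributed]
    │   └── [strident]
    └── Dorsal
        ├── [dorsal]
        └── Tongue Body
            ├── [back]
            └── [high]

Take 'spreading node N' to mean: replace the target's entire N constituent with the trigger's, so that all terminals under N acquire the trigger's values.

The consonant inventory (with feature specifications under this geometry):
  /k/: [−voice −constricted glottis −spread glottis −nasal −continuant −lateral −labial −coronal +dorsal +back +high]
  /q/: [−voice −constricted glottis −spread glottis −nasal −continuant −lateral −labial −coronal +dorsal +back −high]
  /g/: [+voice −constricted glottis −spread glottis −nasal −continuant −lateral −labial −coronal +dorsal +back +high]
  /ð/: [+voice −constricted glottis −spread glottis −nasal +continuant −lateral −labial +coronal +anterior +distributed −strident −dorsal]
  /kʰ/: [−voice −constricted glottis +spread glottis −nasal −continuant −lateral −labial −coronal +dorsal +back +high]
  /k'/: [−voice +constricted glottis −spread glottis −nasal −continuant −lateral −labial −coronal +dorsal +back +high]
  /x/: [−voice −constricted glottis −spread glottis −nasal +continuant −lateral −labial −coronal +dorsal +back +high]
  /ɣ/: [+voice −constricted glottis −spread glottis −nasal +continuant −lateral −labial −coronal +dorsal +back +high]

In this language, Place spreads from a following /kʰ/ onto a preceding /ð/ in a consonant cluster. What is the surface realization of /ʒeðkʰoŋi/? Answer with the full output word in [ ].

[ʒeɣkʰoŋi]

The Place node dominates the terminals [labial], [round], [coronal], [anterior], [distributed], [strident], [dorsal], [back], [high].
Spreading Place from /kʰ/ onto /ð/ replaces those values with /kʰ/'s: [−labial], [−coronal], [+dorsal], [+back], [+high]. Features outside Place ([voice], [constricted glottis], [spread glottis], …) stay as in /ð/.
Among the inventory, only /ɣ/ has exactly this specification, giving the surface form [ʒeɣkʰoŋi].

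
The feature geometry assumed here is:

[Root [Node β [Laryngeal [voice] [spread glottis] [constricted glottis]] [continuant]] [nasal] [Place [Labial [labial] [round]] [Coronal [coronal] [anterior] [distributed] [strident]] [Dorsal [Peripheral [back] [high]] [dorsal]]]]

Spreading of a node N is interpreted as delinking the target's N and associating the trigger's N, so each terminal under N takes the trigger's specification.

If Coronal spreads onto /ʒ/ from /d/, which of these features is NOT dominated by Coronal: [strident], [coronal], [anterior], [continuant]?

Coronal dominates exactly [coronal], [anterior], [distributed], [strident].
Spreading Coronal replaces [coronal], [anterior], [strident] with the trigger's values, since each sits inside the Coronal constituent.
But [continuant] is a dependent of Node β, outside Coronal; it is therefore untouched by the spreading.

[continuant]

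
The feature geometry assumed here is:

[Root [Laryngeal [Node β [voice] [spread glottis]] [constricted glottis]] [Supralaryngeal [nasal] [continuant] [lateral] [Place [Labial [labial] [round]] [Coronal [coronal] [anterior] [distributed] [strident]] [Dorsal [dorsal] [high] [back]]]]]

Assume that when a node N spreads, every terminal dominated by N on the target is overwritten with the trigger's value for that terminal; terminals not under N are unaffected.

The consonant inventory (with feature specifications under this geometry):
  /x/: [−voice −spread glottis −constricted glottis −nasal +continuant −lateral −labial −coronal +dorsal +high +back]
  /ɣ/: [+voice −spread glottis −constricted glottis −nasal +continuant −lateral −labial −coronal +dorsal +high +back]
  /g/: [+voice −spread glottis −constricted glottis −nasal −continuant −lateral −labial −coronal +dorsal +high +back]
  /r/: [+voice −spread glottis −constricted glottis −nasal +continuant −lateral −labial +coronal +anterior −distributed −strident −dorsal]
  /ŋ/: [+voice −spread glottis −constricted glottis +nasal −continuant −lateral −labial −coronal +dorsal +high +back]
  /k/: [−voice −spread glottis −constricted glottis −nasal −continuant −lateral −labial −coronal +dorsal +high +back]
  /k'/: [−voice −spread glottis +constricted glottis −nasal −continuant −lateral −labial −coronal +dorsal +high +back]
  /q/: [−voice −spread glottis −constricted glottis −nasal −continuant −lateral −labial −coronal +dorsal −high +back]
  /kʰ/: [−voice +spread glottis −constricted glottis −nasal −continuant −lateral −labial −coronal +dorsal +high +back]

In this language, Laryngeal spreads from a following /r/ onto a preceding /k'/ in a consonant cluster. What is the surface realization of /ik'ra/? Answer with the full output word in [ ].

Terminals under Laryngeal in this geometry: [voice], [spread glottis], [constricted glottis].
Spreading Laryngeal from /r/ onto /k'/ replaces those values with /r/'s: [+voice], [−spread glottis], [−constricted glottis]. Features outside Laryngeal ([nasal], [continuant], [lateral], …) stay as in /k'/.
This feature bundle is that of [g], so /ik'ra/ surfaces as [igra].

[igra]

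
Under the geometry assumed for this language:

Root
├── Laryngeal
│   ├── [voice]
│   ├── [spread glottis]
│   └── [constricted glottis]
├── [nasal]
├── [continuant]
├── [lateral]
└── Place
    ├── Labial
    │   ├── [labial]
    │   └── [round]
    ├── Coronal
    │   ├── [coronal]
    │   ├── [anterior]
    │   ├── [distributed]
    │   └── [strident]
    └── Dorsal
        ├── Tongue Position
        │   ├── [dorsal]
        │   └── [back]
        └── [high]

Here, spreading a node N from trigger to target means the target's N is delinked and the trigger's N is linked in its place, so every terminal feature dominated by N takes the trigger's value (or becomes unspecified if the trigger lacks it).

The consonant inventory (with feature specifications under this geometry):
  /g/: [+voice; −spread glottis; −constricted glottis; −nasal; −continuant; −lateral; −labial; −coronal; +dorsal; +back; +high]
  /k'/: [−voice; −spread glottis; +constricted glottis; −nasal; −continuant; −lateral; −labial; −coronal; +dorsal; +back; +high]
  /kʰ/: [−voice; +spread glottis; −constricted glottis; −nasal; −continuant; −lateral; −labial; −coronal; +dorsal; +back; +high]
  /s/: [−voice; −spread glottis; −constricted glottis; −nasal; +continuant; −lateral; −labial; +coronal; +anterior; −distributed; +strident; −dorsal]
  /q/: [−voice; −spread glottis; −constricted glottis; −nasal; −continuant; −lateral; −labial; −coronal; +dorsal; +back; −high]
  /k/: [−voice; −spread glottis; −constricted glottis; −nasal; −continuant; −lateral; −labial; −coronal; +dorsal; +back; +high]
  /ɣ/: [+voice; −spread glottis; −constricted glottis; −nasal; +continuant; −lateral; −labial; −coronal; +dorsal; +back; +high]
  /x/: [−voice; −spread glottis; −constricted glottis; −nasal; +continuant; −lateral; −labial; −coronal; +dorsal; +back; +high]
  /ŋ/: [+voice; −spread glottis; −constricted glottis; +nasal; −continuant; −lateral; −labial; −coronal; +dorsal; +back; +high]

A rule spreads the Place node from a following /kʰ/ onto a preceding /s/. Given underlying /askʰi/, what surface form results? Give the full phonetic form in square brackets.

The Place node dominates the terminals [labial], [round], [coronal], [anterior], [distributed], [strident], [dorsal], [back], [high].
Spreading Place from /kʰ/ onto /s/ replaces those values with /kʰ/'s: [−labial], [−coronal], [+dorsal], [+back], [+high]. Features outside Place ([voice], [spread glottis], [constricted glottis], …) stay as in /s/.
Among the inventory, only /x/ has exactly this specification, giving the surface form [axkʰi].

[axkʰi]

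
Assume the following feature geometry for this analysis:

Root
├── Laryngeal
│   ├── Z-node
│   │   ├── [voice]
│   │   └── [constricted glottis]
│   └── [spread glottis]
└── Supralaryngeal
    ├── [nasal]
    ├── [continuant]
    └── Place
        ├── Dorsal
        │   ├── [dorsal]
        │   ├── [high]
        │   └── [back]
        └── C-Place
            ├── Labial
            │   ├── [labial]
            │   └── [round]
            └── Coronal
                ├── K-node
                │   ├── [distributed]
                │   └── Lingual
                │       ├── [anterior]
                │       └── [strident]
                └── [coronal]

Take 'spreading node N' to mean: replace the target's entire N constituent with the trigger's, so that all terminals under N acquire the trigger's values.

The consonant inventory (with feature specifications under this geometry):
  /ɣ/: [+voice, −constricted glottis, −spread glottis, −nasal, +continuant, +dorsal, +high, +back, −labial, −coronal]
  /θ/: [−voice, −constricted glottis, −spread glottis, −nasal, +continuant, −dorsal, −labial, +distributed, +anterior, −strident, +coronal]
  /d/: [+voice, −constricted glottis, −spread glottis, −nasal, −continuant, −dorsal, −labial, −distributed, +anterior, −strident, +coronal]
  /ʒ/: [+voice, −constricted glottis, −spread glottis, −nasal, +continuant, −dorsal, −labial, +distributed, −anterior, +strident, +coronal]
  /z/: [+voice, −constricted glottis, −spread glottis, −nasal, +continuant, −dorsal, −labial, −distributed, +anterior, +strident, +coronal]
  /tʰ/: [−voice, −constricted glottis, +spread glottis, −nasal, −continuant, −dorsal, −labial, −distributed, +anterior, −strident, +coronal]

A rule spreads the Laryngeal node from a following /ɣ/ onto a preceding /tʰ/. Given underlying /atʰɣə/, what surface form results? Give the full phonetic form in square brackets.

Laryngeal immediately or transitively dominates [voice], [constricted glottis], [spread glottis].
Spreading Laryngeal from /ɣ/ onto /tʰ/ replaces those values with /ɣ/'s: [+voice], [−constricted glottis], [−spread glottis]. Features outside Laryngeal ([nasal], [continuant], [dorsal], …) stay as in /tʰ/.
The resulting bundle matches /d/ in the inventory; substituting it for /tʰ/ gives [adɣə].

[adɣə]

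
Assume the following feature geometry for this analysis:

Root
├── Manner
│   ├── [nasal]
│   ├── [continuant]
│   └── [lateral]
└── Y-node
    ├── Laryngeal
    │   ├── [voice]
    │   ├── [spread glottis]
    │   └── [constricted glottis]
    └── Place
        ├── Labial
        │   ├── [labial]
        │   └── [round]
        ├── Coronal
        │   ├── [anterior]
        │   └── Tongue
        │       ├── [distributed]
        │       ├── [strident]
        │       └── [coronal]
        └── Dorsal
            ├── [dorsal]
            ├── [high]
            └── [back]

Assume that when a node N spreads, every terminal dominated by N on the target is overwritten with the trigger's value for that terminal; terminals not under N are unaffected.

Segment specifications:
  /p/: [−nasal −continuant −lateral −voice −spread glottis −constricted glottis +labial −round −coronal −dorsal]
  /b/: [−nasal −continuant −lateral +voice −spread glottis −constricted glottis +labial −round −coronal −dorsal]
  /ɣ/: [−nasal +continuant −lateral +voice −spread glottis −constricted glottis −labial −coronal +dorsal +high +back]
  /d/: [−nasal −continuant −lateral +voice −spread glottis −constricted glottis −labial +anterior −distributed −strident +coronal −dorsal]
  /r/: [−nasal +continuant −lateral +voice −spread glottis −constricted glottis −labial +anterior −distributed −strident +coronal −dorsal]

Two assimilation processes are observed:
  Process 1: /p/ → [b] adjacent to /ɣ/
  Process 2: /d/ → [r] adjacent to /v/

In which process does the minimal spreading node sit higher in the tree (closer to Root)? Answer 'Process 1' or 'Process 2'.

Process 2

Process 1: the feature that changes is [voice]; the minimal node is [voice] (depth 3).
Process 2 alters [continuant]; the lowest dominating node is [continuant] (depth 2 from Root).
Depth 2 < depth 3; Process 2 involves the structurally higher constituent [continuant].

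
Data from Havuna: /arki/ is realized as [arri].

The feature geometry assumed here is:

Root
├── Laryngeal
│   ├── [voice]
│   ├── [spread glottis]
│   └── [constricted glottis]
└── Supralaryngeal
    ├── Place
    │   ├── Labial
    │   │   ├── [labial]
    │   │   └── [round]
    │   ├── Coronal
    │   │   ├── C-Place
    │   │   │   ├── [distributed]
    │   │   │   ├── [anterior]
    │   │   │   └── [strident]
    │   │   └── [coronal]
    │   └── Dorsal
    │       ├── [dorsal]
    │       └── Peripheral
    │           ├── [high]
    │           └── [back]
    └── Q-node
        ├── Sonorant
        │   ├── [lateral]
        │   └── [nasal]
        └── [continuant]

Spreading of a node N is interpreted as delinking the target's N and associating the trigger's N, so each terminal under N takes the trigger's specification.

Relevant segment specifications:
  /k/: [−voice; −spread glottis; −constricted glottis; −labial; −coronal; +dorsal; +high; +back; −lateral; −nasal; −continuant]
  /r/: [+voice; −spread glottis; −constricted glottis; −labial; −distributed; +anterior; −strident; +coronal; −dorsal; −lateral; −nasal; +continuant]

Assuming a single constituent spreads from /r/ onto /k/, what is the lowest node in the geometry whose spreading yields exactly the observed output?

Comparing /k/ with its surface form [r], the features that change are [voice], [continuant], [coronal], [anterior], [distributed], [strident], [dorsal], [high], [back].
In this geometry the lowest node dominating all of them is Root: every daughter of Root dominates only a proper subset, so no lower node suffices.
Delinking /k/'s Root and associating /r/'s Root gives precisely the feature bundle of [r].

Root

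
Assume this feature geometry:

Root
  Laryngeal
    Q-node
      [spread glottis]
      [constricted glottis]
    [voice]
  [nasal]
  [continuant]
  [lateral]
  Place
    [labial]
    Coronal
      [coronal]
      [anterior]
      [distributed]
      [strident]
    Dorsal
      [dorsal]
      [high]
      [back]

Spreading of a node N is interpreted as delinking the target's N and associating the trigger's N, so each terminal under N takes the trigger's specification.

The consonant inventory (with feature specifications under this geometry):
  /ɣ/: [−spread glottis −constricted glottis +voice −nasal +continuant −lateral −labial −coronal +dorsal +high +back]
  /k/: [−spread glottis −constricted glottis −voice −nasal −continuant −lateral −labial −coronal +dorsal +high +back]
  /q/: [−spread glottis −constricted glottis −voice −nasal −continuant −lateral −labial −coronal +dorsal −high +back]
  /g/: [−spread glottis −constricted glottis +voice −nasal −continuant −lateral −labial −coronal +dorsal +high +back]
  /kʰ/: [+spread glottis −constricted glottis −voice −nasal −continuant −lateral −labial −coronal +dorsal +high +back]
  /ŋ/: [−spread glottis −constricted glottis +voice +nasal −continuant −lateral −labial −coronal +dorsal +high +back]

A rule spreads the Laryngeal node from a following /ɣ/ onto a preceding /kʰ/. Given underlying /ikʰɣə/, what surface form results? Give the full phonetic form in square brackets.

[igɣə]

Terminals under Laryngeal in this geometry: [spread glottis], [constricted glottis], [voice].
After delinking /kʰ/'s Laryngeal and linking /ɣ/'s, the affected terminals become [−spread glottis], [−constricted glottis], [+voice]; [nasal], [continuant], [lateral], … (outside Laryngeal) are retained from /kʰ/.
This feature bundle is that of [g], so /ikʰɣə/ surfaces as [igɣə].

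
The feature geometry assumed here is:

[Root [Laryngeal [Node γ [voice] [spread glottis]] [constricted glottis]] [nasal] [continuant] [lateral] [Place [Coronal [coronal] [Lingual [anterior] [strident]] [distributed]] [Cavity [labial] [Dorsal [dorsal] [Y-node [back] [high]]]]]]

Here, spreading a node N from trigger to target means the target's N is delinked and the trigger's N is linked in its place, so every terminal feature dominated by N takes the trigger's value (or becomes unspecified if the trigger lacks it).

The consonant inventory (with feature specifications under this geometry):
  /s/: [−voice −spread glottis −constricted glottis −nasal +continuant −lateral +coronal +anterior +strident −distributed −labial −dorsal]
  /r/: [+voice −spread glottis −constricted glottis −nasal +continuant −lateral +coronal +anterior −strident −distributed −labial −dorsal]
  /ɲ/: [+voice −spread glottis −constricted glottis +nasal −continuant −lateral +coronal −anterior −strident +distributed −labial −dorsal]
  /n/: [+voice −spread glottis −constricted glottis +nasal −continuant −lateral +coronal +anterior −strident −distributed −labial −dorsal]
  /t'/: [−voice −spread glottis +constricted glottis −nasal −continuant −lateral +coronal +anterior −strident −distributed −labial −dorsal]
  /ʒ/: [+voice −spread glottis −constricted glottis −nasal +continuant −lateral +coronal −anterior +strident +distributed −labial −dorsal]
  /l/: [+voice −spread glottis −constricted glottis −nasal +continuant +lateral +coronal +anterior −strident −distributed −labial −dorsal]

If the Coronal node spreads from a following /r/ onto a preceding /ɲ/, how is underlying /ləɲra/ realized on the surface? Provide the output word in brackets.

[lənra]

Coronal immediately or transitively dominates [coronal], [anterior], [strident], [distributed].
After delinking /ɲ/'s Coronal and linking /r/'s, the affected terminals become [+coronal], [+anterior], [−strident], [−distributed]; [voice], [spread glottis], [constricted glottis], … (outside Coronal) are retained from /ɲ/.
The resulting bundle matches /n/ in the inventory; substituting it for /ɲ/ gives [lənra].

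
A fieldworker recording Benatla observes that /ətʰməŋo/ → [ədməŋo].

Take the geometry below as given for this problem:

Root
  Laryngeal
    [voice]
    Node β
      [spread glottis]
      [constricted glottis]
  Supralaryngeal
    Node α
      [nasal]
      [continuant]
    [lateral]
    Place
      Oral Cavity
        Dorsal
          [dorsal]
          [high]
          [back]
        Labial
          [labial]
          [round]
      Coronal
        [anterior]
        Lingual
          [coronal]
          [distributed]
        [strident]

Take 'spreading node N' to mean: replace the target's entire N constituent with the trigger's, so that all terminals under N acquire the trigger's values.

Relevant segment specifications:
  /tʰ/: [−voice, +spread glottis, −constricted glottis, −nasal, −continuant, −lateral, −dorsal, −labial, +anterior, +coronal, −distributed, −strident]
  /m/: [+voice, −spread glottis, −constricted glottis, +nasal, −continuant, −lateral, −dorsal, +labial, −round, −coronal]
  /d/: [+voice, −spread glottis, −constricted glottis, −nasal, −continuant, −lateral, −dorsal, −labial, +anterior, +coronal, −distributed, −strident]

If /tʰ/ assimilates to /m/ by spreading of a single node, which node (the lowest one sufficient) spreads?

Comparing /tʰ/ with its surface form [d], the features that change are [voice], [spread glottis].
In this geometry the lowest node dominating all of them is Laryngeal: every daughter of Laryngeal dominates only a proper subset, so no lower node suffices.
Delinking /tʰ/'s Laryngeal and associating /m/'s Laryngeal gives precisely the feature bundle of [d].
Had Root spread, [labial], [coronal] would have taken /m/'s values; they stay as in /tʰ/, confirming the spreading constituent is exactly Laryngeal.

Laryngeal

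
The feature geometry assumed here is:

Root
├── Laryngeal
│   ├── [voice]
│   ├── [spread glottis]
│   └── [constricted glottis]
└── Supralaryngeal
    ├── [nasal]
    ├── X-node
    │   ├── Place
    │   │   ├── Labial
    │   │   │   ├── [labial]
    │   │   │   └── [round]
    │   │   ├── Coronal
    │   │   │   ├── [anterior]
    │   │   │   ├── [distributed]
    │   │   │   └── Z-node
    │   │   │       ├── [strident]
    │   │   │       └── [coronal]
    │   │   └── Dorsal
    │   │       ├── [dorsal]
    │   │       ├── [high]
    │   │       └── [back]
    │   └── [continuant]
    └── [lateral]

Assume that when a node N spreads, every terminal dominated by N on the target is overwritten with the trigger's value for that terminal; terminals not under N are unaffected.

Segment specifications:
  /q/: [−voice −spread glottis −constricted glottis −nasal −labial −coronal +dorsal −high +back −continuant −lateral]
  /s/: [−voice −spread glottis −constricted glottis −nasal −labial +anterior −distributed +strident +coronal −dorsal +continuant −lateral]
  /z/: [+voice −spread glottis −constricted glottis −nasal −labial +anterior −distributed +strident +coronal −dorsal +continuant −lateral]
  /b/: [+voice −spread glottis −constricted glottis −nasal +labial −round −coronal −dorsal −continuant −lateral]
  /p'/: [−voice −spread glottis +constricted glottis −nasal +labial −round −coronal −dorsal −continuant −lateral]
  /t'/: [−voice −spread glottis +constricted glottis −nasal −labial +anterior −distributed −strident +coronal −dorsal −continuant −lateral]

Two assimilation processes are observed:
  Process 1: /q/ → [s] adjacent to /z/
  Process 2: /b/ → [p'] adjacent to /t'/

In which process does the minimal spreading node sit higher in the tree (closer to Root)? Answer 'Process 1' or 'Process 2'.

In Process 1, [continuant], [coronal], [anterior], [distributed], [strident], [dorsal], [high], [back] change, so the minimal spreading node is X-node at depth 2.
Process 2: the features that change are [voice], [constricted glottis]; the minimal node is Laryngeal (depth 1).
Laryngeal is closer to Root than X-node, so Process 2 spreads the higher node.

Process 2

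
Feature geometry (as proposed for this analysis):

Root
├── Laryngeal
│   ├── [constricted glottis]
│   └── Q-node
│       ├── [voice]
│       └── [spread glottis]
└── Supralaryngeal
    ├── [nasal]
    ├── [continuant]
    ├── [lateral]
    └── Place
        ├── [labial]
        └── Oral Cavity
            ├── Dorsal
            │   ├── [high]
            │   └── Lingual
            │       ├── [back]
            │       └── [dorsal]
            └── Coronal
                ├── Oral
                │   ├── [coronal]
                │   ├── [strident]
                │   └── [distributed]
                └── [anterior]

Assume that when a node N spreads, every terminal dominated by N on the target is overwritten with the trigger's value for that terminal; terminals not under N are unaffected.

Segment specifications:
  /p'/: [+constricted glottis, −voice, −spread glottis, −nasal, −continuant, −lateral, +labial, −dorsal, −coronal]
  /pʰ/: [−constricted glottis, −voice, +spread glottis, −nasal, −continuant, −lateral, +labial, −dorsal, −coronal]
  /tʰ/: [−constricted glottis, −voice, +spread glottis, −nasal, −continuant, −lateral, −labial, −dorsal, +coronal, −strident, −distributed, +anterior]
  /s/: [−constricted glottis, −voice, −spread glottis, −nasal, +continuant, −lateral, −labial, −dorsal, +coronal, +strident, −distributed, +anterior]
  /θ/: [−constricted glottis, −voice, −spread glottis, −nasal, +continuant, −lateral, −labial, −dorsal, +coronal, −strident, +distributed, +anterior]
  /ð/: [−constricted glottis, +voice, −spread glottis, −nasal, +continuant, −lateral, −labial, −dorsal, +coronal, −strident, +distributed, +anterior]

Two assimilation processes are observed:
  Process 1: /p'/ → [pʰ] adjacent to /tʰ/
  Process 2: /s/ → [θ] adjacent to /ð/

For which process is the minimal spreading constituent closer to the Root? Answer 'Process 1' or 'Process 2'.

Process 1

In Process 1, [spread glottis], [constricted glottis] change, so the minimal spreading node is Laryngeal at depth 1.
Process 2: the features that change are [distributed], [strident]; the minimal node is Oral (depth 5).
Laryngeal is closer to Root than Oral, so Process 1 spreads the higher node.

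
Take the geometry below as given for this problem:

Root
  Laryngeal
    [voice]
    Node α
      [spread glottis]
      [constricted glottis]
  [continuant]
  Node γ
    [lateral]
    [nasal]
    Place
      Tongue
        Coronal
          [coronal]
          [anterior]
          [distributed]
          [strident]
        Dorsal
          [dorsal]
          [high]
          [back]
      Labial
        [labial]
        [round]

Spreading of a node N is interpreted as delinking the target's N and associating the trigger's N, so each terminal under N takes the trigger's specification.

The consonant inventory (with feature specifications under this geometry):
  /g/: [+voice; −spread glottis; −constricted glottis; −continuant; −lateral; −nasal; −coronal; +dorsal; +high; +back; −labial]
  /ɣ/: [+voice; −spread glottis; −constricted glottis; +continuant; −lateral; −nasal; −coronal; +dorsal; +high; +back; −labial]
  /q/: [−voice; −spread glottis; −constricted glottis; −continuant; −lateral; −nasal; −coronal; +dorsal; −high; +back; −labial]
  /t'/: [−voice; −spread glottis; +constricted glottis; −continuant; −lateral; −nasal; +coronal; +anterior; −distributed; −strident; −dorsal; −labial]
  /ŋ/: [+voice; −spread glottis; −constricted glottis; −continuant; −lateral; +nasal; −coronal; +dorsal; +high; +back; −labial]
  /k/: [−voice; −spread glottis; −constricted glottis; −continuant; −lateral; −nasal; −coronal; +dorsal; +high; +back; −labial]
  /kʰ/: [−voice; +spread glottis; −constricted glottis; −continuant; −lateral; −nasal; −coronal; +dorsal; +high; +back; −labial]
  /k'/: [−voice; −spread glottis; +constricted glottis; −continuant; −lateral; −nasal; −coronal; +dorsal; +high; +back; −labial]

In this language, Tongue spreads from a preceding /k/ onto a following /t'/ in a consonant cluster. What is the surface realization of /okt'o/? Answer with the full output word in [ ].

Terminals under Tongue in this geometry: [coronal], [anterior], [distributed], [strident], [dorsal], [high], [back].
Spreading Tongue from /k/ onto /t'/ replaces those values with /k/'s: [−coronal], [+dorsal], [+high], [+back]. Features outside Tongue ([voice], [spread glottis], [constricted glottis], …) stay as in /t'/.
This feature bundle is that of [k'], so /okt'o/ surfaces as [okk'o].

[okk'o]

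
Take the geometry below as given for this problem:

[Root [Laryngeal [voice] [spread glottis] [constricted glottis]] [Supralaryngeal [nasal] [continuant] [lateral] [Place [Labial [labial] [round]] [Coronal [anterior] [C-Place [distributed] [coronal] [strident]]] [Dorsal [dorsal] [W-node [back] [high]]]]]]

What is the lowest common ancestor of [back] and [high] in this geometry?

W-node

[back]: Root > Supralaryngeal > Place > Dorsal > W-node > [back].
[high]: Root > Supralaryngeal > Place > Dorsal > W-node > [high].
The listed terminals split across distinct daughters of W-node, so W-node itself is the smallest node containing them all.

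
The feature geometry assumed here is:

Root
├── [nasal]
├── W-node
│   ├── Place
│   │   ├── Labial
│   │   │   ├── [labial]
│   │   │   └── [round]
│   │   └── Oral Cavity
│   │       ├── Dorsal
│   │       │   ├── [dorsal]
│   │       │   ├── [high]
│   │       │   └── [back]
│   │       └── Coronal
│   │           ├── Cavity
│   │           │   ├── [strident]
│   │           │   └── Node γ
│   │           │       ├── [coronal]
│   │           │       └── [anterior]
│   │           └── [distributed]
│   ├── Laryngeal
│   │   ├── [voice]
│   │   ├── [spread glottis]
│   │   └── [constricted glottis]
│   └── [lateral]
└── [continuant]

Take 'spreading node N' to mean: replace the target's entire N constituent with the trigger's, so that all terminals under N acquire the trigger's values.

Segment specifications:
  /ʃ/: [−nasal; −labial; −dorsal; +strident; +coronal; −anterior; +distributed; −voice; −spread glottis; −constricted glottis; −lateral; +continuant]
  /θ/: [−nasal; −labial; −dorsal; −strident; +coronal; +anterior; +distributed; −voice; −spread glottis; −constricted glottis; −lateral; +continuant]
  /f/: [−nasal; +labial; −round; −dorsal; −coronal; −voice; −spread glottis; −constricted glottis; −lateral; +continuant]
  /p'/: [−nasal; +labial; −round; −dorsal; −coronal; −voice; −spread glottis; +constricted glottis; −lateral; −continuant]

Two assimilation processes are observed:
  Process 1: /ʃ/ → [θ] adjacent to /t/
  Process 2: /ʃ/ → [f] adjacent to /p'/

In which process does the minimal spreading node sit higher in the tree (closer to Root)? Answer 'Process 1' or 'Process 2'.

Process 2

In Process 1, [anterior], [strident] change, so the minimal spreading node is Cavity at depth 5.
In Process 2, [labial], [round], [coronal], [anterior], [distributed], [strident] change, so the minimal spreading node is Place at depth 2.
Place (depth 2) sits above Cavity (depth 5), making Process 2 the one with the higher spreading node.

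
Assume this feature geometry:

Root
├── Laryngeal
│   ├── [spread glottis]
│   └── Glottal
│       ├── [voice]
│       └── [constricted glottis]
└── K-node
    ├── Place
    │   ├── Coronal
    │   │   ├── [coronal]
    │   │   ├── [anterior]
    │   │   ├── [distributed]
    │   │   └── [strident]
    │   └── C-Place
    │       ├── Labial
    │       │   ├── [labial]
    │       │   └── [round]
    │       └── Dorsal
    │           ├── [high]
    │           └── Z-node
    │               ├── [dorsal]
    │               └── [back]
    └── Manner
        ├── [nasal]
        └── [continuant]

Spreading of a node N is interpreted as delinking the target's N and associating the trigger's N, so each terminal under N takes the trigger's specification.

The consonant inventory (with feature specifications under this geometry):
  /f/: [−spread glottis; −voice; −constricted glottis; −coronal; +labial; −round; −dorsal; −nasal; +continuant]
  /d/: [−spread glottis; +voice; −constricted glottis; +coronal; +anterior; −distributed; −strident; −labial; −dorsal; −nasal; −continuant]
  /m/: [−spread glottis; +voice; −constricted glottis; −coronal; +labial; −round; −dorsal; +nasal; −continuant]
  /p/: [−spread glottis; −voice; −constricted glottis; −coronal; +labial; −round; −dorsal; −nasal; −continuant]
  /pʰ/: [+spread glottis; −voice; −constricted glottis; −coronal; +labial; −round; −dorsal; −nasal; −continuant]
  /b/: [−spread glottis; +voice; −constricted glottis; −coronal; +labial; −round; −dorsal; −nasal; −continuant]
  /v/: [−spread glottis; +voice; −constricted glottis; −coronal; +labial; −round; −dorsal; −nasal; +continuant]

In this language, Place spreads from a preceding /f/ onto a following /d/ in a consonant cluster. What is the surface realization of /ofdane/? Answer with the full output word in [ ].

Place immediately or transitively dominates [coronal], [anterior], [distributed], [strident], [labial], [round], [high], [dorsal], [back].
Spreading Place from /f/ onto /d/ replaces those values with /f/'s: [−coronal], [+labial], [−round], [−dorsal]. Features outside Place ([spread glottis], [voice], [constricted glottis], …) stay as in /d/.
The resulting bundle matches /b/ in the inventory; substituting it for /d/ gives [ofbane].

[ofbane]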